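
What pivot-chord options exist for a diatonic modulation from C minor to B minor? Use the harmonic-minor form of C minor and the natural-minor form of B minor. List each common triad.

Triads in C minor (harmonic minor): C minor (i), D diminished (ii°), Eb augmented (III+), F minor (iv), G major (V), Ab major (VI), B diminished (vii°).
Triads in B minor (natural minor): B minor (i), C# diminished (ii°), D major (III), E minor (iv), F# minor (v), G major (VI), A major (VII).
Shared triads with their functions: G major (V in C minor, VI in B minor).

G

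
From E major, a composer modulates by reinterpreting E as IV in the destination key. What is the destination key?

The numeral IV denotes a major triad on scale degree 4. With E on degree 4, the tonic of the new key is B.
Degree 4 carries a major triad in major keys, so the destination is B major.
Check: the diatonic triads of B major are B (I), C#m (ii), D#m (iii), E (IV), F# (V), G#m (vi), A#dim (vii°) — E is indeed IV.

B major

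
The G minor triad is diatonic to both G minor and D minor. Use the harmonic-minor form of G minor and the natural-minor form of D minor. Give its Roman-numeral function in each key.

i in G minor; iv in D minor

The scale of G minor (harmonic minor) is G A B♭ C D E♭ F♯; G is degree 1, and the triad built there (G-B♭-D) is minor, so it is i.
The scale of D minor (natural minor) is D E F G A B♭ C; G is degree 4, and the triad built there (G-B♭-D) is minor, so it is iv.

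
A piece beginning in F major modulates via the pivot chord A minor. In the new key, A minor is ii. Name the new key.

The numeral ii denotes a minor triad on scale degree 2. With A on degree 2, the tonic of the new key is G.
Degree 2 carries a minor triad in major keys, so the destination is G major.
Check: the diatonic triads of G major are G (I), Am (ii), Bm (iii), C (IV), D (V), Em (vi), F♯dim (vii°) — A minor is indeed ii.

G major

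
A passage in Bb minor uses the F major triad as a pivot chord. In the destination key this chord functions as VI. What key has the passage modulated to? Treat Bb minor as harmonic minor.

The numeral VI denotes a major triad on scale degree 6. With F on degree 6, the tonic of the new key is A.
Degree 6 carries a major triad in minor keys, so the destination is A minor.
Check: the diatonic triads of A minor (natural minor) are Am (i), Bdim (ii°), C (III), Dm (iv), Em (v), F (VI), G (VII) — F major is indeed VI.

A minor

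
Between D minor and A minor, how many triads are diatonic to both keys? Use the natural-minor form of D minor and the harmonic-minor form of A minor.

Diatonic triads of D minor (natural minor): Dm (i), Edim (ii°), F (III), Gm (iv), Am (v), Bb (VI), C (VII).
Diatonic triads of A minor (harmonic minor): Am (i), Bdim (ii°), Caug (III+), Dm (iv), E (V), F (VI), G#dim (vii°).
Matching root and quality in both lists: Dm, F, Am.
That gives 3 common triads.

3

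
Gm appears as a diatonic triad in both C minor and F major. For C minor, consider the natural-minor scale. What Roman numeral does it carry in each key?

The scale of C minor (natural minor) is C D Eb F G Ab Bb; G is degree 5, and the triad built there (G-Bb-D) is minor, so it is v.
The scale of F major is F G A Bb C D E; G is degree 2, and the triad built there (G-Bb-D) is minor, so it is ii.

v in C minor; ii in F major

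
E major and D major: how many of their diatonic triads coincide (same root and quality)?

Diatonic triads of E major: E (I), F♯m (ii), G♯m (iii), A (IV), B (V), C♯m (vi), D♯dim (vii°).
Diatonic triads of D major: D (I), Em (ii), F♯m (iii), G (IV), A (V), Bm (vi), C♯dim (vii°).
Matching root and quality in both lists: F♯m, A.
That gives 2 common triads.

2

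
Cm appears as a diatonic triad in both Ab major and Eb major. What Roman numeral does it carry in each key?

iii in Ab major; vi in Eb major

The scale of Ab major is Ab Bb C Db Eb F G; C is degree 3, and the triad built there (C-Eb-G) is minor, so it is iii.
The scale of Eb major is Eb F G Ab Bb C D; C is degree 6, and the triad built there (C-Eb-G) is minor, so it is vi.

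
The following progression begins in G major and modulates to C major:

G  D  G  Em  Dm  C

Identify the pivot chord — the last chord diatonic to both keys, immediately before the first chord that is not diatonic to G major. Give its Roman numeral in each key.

Chords diatonic to G major: G, Am, Bm, C, D, Em, F#dim.
Reading the progression, the first chord not in that set is Dm, so the modulation leaves G major there.
The chord immediately before Dm is Em, which is diatonic to both keys: vi in G major and iii in C major.

Em — vi in G major, iii in C major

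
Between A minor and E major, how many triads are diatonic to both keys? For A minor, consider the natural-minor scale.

0

Diatonic triads of A minor (natural minor): Am (i), Bdim (ii°), C (III), Dm (iv), Em (v), F (VI), G (VII).
Diatonic triads of E major: E (I), F♯m (ii), G♯m (iii), A (IV), B (V), C♯m (vi), D♯dim (vii°).
No triad has the same root and quality in both keys.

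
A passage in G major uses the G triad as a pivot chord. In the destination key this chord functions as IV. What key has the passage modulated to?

D major

The numeral IV denotes a major triad on scale degree 4. With G on degree 4, the tonic of the new key is D.
Degree 4 carries a major triad in major keys, so the destination is D major.
Check: the diatonic triads of D major are D (I), Em (ii), F#m (iii), G (IV), A (V), Bm (vi), C#dim (vii°) — G is indeed IV.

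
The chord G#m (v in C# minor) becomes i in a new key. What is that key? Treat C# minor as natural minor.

G# minor

The numeral i denotes a minor triad on scale degree 1. With G# on degree 1, the tonic of the new key is G#.
Degree 1 carries a minor triad in minor keys, so the destination is G# minor.
Check: the diatonic triads of G# minor (natural minor) are G#m (i), A#dim (ii°), B (III), C#m (iv), D#m (v), E (VI), F# (VII) — G#m is indeed i.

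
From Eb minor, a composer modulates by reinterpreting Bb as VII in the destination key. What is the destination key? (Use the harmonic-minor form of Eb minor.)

C minor

The numeral VII denotes a major triad on scale degree 7. With Bb on degree 7, the tonic of the new key is C.
Degree 7 carries a major triad in natural-minor keys, so the destination is C minor.
Check: the diatonic triads of C minor (natural minor) are Cm (i), Ddim (ii°), Eb (III), Fm (iv), Gm (v), Ab (VI), Bb (VII) — Bb is indeed VII.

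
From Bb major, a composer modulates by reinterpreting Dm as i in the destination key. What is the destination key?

D minor

The numeral i denotes a minor triad on scale degree 1. With D on degree 1, the tonic of the new key is D.
Degree 1 carries a minor triad in minor keys, so the destination is D minor.
Check: the diatonic triads of D minor (natural minor) are Dm (i), Edim (ii°), F (III), Gm (iv), Am (v), Bb (VI), C (VII) — Dm is indeed i.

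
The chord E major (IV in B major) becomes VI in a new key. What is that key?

G# minor

The numeral VI denotes a major triad on scale degree 6. With E on degree 6, the tonic of the new key is G#.
Degree 6 carries a major triad in minor keys, so the destination is G# minor.
Check: the diatonic triads of G# minor (natural minor) are G#m (i), A#dim (ii°), B (III), C#m (iv), D#m (v), E (VI), F# (VII) — E major is indeed VI.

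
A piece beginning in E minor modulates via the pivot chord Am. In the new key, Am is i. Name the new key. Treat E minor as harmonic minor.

The numeral i denotes a minor triad on scale degree 1. With A on degree 1, the tonic of the new key is A.
Degree 1 carries a minor triad in minor keys, so the destination is A minor.
Check: the diatonic triads of A minor (natural minor) are Am (i), Bdim (ii°), C (III), Dm (iv), Em (v), F (VI), G (VII) — Am is indeed i.

A minor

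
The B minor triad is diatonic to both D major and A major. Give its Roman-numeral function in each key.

vi in D major; ii in A major

The scale of D major is D E F♯ G A B C♯; B is degree 6, and the triad built there (B-D-F♯) is minor, so it is vi.
The scale of A major is A B C♯ D E F♯ G♯; B is degree 2, and the triad built there (B-D-F♯) is minor, so it is ii.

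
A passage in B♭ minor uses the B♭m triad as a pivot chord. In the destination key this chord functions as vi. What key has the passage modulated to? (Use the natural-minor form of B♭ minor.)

D♭ major

The numeral vi denotes a minor triad on scale degree 6. With B♭ on degree 6, the tonic of the new key is D♭.
Degree 6 carries a minor triad in major keys, so the destination is D♭ major.
Check: the diatonic triads of D♭ major are D♭ (I), E♭m (ii), Fm (iii), G♭ (IV), A♭ (V), B♭m (vi), Cdim (vii°) — B♭m is indeed vi.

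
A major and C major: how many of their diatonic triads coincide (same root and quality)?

0

Diatonic triads of A major: A major (I), B minor (ii), C# minor (iii), D major (IV), E major (V), F# minor (vi), G# diminished (vii°).
Diatonic triads of C major: C major (I), D minor (ii), E minor (iii), F major (IV), G major (V), A minor (vi), B diminished (vii°).
No triad has the same root and quality in both keys.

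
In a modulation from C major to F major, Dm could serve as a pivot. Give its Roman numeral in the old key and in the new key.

The scale of C major is C D E F G A B; D is degree 2, and the triad built there (D-F-A) is minor, so it is ii.
The scale of F major is F G A Bb C D E; D is degree 6, and the triad built there (D-F-A) is minor, so it is vi.

ii in C major; vi in F major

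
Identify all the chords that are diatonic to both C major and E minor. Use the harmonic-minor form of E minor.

C, Em, Am

Triads in C major: C major (I), D minor (ii), E minor (iii), F major (IV), G major (V), A minor (vi), B diminished (vii°).
Triads in E minor (harmonic minor): E minor (i), F# diminished (ii°), G augmented (III+), A minor (iv), B major (V), C major (VI), D# diminished (vii°).
Shared triads with their functions: C major (I in C major, VI in E minor); E minor (iii in C major, i in E minor); A minor (vi in C major, iv in E minor).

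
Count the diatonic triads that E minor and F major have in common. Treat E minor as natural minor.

Diatonic triads of E minor (natural minor): Em (i), F#dim (ii°), G (III), Am (iv), Bm (v), C (VI), D (VII).
Diatonic triads of F major: F (I), Gm (ii), Am (iii), Bb (IV), C (V), Dm (vi), Edim (vii°).
Matching root and quality in both lists: Am, C.
That gives 2 common triads.

2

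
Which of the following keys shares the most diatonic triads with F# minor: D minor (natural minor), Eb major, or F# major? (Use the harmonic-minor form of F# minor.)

Triads of F# minor (harmonic minor): F#m (i), G#dim (ii°), Aaug (III+), Bm (iv), C# (V), D (VI), E#dim (vii°).
D minor (natural minor) shares 0: none.
Eb major shares 0: none.
F# major shares 2: C#, E#dim.
The most common triads (2) are shared with F# major.

F# major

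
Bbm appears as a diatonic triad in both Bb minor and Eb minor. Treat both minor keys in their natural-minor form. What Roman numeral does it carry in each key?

The scale of Bb minor (natural minor) is Bb C Db Eb F Gb Ab; Bb is degree 1, and the triad built there (Bb-Db-F) is minor, so it is i.
The scale of Eb minor (natural minor) is Eb F Gb Ab Bb Cb Db; Bb is degree 5, and the triad built there (Bb-Db-F) is minor, so it is v.

i in Bb minor; v in Eb minor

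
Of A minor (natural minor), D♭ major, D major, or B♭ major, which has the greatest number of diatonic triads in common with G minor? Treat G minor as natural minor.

B♭ major

Triads of G minor (natural minor): Gm (i), Adim (ii°), B♭ (III), Cm (iv), Dm (v), E♭ (VI), F (VII).
A minor (natural minor) shares 2: Dm, F.
D♭ major shares 0: none.
D major shares 0: none.
B♭ major shares 7: Gm, Adim, B♭, Cm, Dm, E♭, F.
The most common triads (7) are shared with B♭ major.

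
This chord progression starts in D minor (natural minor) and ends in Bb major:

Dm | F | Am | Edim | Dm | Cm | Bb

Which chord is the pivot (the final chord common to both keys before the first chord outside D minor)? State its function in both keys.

Chords diatonic to D minor: Dm, Edim, F, Gm, Am, Bb, C.
Reading the progression, the first chord not in that set is Cm, so the modulation leaves D minor there.
The chord immediately before Cm is Dm, which is diatonic to both keys: i in D minor and iii in Bb major.

Dm — i in D minor, iii in Bb major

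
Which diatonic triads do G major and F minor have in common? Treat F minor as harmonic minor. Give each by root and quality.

C

Triads in G major: G major (I), A minor (ii), B minor (iii), C major (IV), D major (V), E minor (vi), F# diminished (vii°).
Triads in F minor (harmonic minor): F minor (i), G diminished (ii°), Ab augmented (III+), Bb minor (iv), C major (V), Db major (VI), E diminished (vii°).
Shared triads with their functions: C major (IV in G major, V in F minor).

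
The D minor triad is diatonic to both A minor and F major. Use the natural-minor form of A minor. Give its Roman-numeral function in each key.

The scale of A minor (natural minor) is A B C D E F G; D is degree 4, and the triad built there (D-F-A) is minor, so it is iv.
The scale of F major is F G A Bb C D E; D is degree 6, and the triad built there (D-F-A) is minor, so it is vi.

iv in A minor; vi in F major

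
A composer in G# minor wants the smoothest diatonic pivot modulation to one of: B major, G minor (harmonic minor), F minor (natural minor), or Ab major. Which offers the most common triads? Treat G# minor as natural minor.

Triads of G# minor (natural minor): G# minor (i), A# diminished (ii°), B major (III), C# minor (iv), D# minor (v), E major (VI), F# major (VII).
B major shares 7: G#m, A#dim, B, C#m, D#m, E, F#.
G minor (harmonic minor) shares 0: none.
F minor (natural minor) shares 0: none.
Ab major shares 0: none.
The most common triads (7) are shared with B major.

B major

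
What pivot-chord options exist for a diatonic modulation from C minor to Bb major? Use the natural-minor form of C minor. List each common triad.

Cm, Eb, Gm, Bb

Triads in C minor (natural minor): Cm (i), Ddim (ii°), Eb (III), Fm (iv), Gm (v), Ab (VI), Bb (VII).
Triads in Bb major: Bb (I), Cm (ii), Dm (iii), Eb (IV), F (V), Gm (vi), Adim (vii°).
Shared triads with their functions: Cm (i in C minor, ii in Bb major); Eb (III in C minor, IV in Bb major); Gm (v in C minor, vi in Bb major); Bb (VII in C minor, I in Bb major).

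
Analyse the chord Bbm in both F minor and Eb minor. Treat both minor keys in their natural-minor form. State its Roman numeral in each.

iv in F minor; v in Eb minor

The scale of F minor (natural minor) is F G Ab Bb C Db Eb; Bb is degree 4, and the triad built there (Bb-Db-F) is minor, so it is iv.
The scale of Eb minor (natural minor) is Eb F Gb Ab Bb Cb Db; Bb is degree 5, and the triad built there (Bb-Db-F) is minor, so it is v.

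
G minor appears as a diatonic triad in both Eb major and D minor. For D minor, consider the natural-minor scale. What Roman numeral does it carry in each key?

iii in Eb major; iv in D minor

The scale of Eb major is Eb F G Ab Bb C D; G is degree 3, and the triad built there (G-Bb-D) is minor, so it is iii.
The scale of D minor (natural minor) is D E F G A Bb C; G is degree 4, and the triad built there (G-Bb-D) is minor, so it is iv.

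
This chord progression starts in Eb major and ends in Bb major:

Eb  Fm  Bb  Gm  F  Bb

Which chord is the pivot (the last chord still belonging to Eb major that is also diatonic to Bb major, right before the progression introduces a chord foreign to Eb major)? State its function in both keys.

Gm — iii in Eb major, vi in Bb major

Chords diatonic to Eb major: Eb, Fm, Gm, Ab, Bb, Cm, Ddim.
Reading the progression, the first chord not in that set is F, so the modulation leaves Eb major there.
The chord immediately before F is Gm, which is diatonic to both keys: iii in Eb major and vi in Bb major.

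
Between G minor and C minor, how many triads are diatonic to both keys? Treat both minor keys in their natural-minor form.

4

Diatonic triads of G minor (natural minor): Gm (i), Adim (ii°), Bb (III), Cm (iv), Dm (v), Eb (VI), F (VII).
Diatonic triads of C minor (natural minor): Cm (i), Ddim (ii°), Eb (III), Fm (iv), Gm (v), Ab (VI), Bb (VII).
Matching root and quality in both lists: Gm, Bb, Cm, Eb.
That gives 4 common triads.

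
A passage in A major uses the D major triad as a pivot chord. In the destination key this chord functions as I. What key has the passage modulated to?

D major

The numeral I denotes a major triad on scale degree 1. With D on degree 1, the tonic of the new key is D.
Degree 1 carries a major triad in major keys, so the destination is D major.
Check: the diatonic triads of D major are D (I), Em (ii), F#m (iii), G (IV), A (V), Bm (vi), C#dim (vii°) — D major is indeed I.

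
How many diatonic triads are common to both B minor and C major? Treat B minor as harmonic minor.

Diatonic triads of B minor (harmonic minor): Bm (i), C#dim (ii°), Daug (III+), Em (iv), F# (V), G (VI), A#dim (vii°).
Diatonic triads of C major: C (I), Dm (ii), Em (iii), F (IV), G (V), Am (vi), Bdim (vii°).
Matching root and quality in both lists: Em, G.
That gives 2 common triads.

2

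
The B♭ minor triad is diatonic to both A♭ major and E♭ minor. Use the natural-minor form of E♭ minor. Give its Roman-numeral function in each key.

The scale of A♭ major is A♭ B♭ C D♭ E♭ F G; B♭ is degree 2, and the triad built there (B♭-D♭-F) is minor, so it is ii.
The scale of E♭ minor (natural minor) is E♭ F G♭ A♭ B♭ C♭ D♭; B♭ is degree 5, and the triad built there (B♭-D♭-F) is minor, so it is v.

ii in A♭ major; v in E♭ minor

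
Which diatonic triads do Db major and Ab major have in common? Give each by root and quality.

Triads in Db major: Db major (I), Eb minor (ii), F minor (iii), Gb major (IV), Ab major (V), Bb minor (vi), C diminished (vii°).
Triads in Ab major: Ab major (I), Bb minor (ii), C minor (iii), Db major (IV), Eb major (V), F minor (vi), G diminished (vii°).
Shared triads with their functions: Db major (I in Db major, IV in Ab major); F minor (iii in Db major, vi in Ab major); Ab major (V in Db major, I in Ab major); Bb minor (vi in Db major, ii in Ab major).

Db, Fm, Ab, Bbm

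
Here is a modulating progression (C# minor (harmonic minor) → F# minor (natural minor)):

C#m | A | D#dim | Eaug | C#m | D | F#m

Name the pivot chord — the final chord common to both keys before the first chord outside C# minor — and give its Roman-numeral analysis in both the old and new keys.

Chords diatonic to C# minor: C#m, D#dim, Eaug, F#m, G#, A, B#dim.
Reading the progression, the first chord not in that set is D, so the modulation leaves C# minor there.
The chord immediately before D is C#m, which is diatonic to both keys: i in C# minor and v in F# minor.

C#m — i in C# minor, v in F# minor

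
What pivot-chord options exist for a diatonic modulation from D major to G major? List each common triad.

D, Em, G, Bm

Triads in D major: D (I), Em (ii), F#m (iii), G (IV), A (V), Bm (vi), C#dim (vii°).
Triads in G major: G (I), Am (ii), Bm (iii), C (IV), D (V), Em (vi), F#dim (vii°).
Shared triads with their functions: D (I in D major, V in G major); Em (ii in D major, vi in G major); G (IV in D major, I in G major); Bm (vi in D major, iii in G major).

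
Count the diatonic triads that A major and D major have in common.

Diatonic triads of A major: A major (I), B minor (ii), C♯ minor (iii), D major (IV), E major (V), F♯ minor (vi), G♯ diminished (vii°).
Diatonic triads of D major: D major (I), E minor (ii), F♯ minor (iii), G major (IV), A major (V), B minor (vi), C♯ diminished (vii°).
Matching root and quality in both lists: A major, B minor, D major, F♯ minor.
That gives 4 common triads.

4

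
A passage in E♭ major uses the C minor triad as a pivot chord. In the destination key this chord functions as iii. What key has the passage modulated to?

The numeral iii denotes a minor triad on scale degree 3. With C on degree 3, the tonic of the new key is A♭.
Degree 3 carries a minor triad in major keys, so the destination is A♭ major.
Check: the diatonic triads of A♭ major are A♭ (I), B♭m (ii), Cm (iii), D♭ (IV), E♭ (V), Fm (vi), Gdim (vii°) — C minor is indeed iii.

A♭ major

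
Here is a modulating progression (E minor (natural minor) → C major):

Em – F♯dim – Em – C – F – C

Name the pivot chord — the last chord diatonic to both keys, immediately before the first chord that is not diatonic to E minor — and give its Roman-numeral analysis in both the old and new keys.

Chords diatonic to E minor: Em, F♯dim, G, Am, Bm, C, D.
Reading the progression, the first chord not in that set is F, so the modulation leaves E minor there.
The chord immediately before F is C, which is diatonic to both keys: VI in E minor and I in C major.

C — VI in E minor, I in C major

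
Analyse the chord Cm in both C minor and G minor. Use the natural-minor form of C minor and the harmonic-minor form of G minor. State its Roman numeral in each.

i in C minor; iv in G minor

The scale of C minor (natural minor) is C D E♭ F G A♭ B♭; C is degree 1, and the triad built there (C-E♭-G) is minor, so it is i.
The scale of G minor (harmonic minor) is G A B♭ C D E♭ F♯; C is degree 4, and the triad built there (C-E♭-G) is minor, so it is iv.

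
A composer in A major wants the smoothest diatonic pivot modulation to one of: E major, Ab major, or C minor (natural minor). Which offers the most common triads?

E major

Triads of A major: A (I), Bm (ii), C#m (iii), D (IV), E (V), F#m (vi), G#dim (vii°).
E major shares 4: A, C#m, E, F#m.
Ab major shares 0: none.
C minor (natural minor) shares 0: none.
The most common triads (4) are shared with E major.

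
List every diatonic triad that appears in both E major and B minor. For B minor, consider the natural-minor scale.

Triads in E major: E major (I), F♯ minor (ii), G♯ minor (iii), A major (IV), B major (V), C♯ minor (vi), D♯ diminished (vii°).
Triads in B minor (natural minor): B minor (i), C♯ diminished (ii°), D major (III), E minor (iv), F♯ minor (v), G major (VI), A major (VII).
Shared triads with their functions: F♯ minor (ii in E major, v in B minor); A major (IV in E major, VII in B minor).

F♯m, A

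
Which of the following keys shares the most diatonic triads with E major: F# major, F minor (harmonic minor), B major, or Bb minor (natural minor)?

B major

Triads of E major: E major (I), F# minor (ii), G# minor (iii), A major (IV), B major (V), C# minor (vi), D# diminished (vii°).
F# major shares 2: G#m, B.
F minor (harmonic minor) shares 0: none.
B major shares 4: E, G#m, B, C#m.
Bb minor (natural minor) shares 0: none.
The most common triads (4) are shared with B major.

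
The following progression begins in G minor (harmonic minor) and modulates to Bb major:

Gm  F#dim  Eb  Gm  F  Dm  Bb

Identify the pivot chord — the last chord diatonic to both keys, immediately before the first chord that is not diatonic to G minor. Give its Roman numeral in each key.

Gm — i in G minor, vi in Bb major

Chords diatonic to G minor: Gm, Adim, Bbaug, Cm, D, Eb, F#dim.
Reading the progression, the first chord not in that set is F, so the modulation leaves G minor there.
The chord immediately before F is Gm, which is diatonic to both keys: i in G minor and vi in Bb major.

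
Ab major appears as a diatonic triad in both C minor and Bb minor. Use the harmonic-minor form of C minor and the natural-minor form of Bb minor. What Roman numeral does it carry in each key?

The scale of C minor (harmonic minor) is C D Eb F G Ab B; Ab is degree 6, and the triad built there (Ab-C-Eb) is major, so it is VI.
The scale of Bb minor (natural minor) is Bb C Db Eb F Gb Ab; Ab is degree 7, and the triad built there (Ab-C-Eb) is major, so it is VII.

VI in C minor; VII in Bb minor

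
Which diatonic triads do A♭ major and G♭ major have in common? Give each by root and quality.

Triads in A♭ major: A♭ (I), B♭m (ii), Cm (iii), D♭ (IV), E♭ (V), Fm (vi), Gdim (vii°).
Triads in G♭ major: G♭ (I), A♭m (ii), B♭m (iii), C♭ (IV), D♭ (V), E♭m (vi), Fdim (vii°).
Shared triads with their functions: B♭m (ii in A♭ major, iii in G♭ major); D♭ (IV in A♭ major, V in G♭ major).

B♭m, D♭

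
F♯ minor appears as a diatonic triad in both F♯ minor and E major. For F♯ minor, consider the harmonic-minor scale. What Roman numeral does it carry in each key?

i in F♯ minor; ii in E major

The scale of F♯ minor (harmonic minor) is F♯ G♯ A B C♯ D E♯; F♯ is degree 1, and the triad built there (F♯-A-C♯) is minor, so it is i.
The scale of E major is E F♯ G♯ A B C♯ D♯; F♯ is degree 2, and the triad built there (F♯-A-C♯) is minor, so it is ii.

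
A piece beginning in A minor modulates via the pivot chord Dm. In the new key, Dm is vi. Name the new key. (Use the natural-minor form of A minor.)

F major

The numeral vi denotes a minor triad on scale degree 6. With D on degree 6, the tonic of the new key is F.
Degree 6 carries a minor triad in major keys, so the destination is F major.
Check: the diatonic triads of F major are F (I), Gm (ii), Am (iii), Bb (IV), C (V), Dm (vi), Edim (vii°) — Dm is indeed vi.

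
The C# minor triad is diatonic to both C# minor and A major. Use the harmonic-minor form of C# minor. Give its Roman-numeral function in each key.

i in C# minor; iii in A major

The scale of C# minor (harmonic minor) is C# D# E F# G# A B#; C# is degree 1, and the triad built there (C#-E-G#) is minor, so it is i.
The scale of A major is A B C# D E F# G#; C# is degree 3, and the triad built there (C#-E-G#) is minor, so it is iii.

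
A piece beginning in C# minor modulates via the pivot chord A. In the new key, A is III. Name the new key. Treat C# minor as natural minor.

F# minor

The numeral III denotes a major triad on scale degree 3. With A on degree 3, the tonic of the new key is F#.
Degree 3 carries a major triad in natural-minor keys, so the destination is F# minor.
Check: the diatonic triads of F# minor (natural minor) are F#m (i), G#dim (ii°), A (III), Bm (iv), C#m (v), D (VI), E (VII) — A is indeed III.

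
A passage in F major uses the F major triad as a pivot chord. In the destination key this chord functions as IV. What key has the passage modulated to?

The numeral IV denotes a major triad on scale degree 4. With F on degree 4, the tonic of the new key is C.
Degree 4 carries a major triad in major keys, so the destination is C major.
Check: the diatonic triads of C major are C (I), Dm (ii), Em (iii), F (IV), G (V), Am (vi), Bdim (vii°) — F major is indeed IV.

C major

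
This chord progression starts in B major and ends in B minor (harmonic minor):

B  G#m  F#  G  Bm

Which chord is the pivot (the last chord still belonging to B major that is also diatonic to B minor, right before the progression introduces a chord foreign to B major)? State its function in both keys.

Chords diatonic to B major: B, C#m, D#m, E, F#, G#m, A#dim.
Reading the progression, the first chord not in that set is G, so the modulation leaves B major there.
The chord immediately before G is F#, which is diatonic to both keys: V in B major and V in B minor.

F# — V in B major, V in B minor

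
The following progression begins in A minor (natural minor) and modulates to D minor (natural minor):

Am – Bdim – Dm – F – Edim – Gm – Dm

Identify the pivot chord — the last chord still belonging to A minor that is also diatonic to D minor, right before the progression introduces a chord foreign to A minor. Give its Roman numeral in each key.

Chords diatonic to A minor: Am, Bdim, C, Dm, Em, F, G.
Reading the progression, the first chord not in that set is Edim, so the modulation leaves A minor there.
The chord immediately before Edim is F, which is diatonic to both keys: VI in A minor and III in D minor.

F — VI in A minor, III in D minor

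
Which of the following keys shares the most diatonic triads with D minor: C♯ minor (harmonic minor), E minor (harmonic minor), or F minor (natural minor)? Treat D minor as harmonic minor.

C♯ minor

Triads of D minor (harmonic minor): Dm (i), Edim (ii°), Faug (III+), Gm (iv), A (V), B♭ (VI), C♯dim (vii°).
C♯ minor (harmonic minor) shares 1: A.
E minor (harmonic minor) shares 0: none.
F minor (natural minor) shares 0: none.
The most common triads (1) are shared with C♯ minor.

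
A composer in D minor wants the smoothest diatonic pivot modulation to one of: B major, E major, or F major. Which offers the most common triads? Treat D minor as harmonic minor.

F major

Triads of D minor (harmonic minor): D minor (i), E diminished (ii°), F augmented (III+), G minor (iv), A major (V), Bb major (VI), C# diminished (vii°).
B major shares 0: none.
E major shares 1: A.
F major shares 4: Dm, Edim, Gm, Bb.
The most common triads (4) are shared with F major.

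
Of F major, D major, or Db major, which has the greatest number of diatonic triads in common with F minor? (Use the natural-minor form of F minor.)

Triads of F minor (natural minor): Fm (i), Gdim (ii°), Ab (III), Bbm (iv), Cm (v), Db (VI), Eb (VII).
F major shares 0: none.
D major shares 0: none.
Db major shares 4: Fm, Ab, Bbm, Db.
The most common triads (4) are shared with Db major.

Db major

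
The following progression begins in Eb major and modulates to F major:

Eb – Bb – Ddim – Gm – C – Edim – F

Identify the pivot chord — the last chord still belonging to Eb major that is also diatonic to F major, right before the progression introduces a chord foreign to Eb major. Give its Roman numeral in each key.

Chords diatonic to Eb major: Eb, Fm, Gm, Ab, Bb, Cm, Ddim.
Reading the progression, the first chord not in that set is C, so the modulation leaves Eb major there.
The chord immediately before C is Gm, which is diatonic to both keys: iii in Eb major and ii in F major.

Gm — iii in Eb major, ii in F major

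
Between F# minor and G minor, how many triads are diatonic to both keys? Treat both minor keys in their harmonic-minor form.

Diatonic triads of F# minor (harmonic minor): F#m (i), G#dim (ii°), Aaug (III+), Bm (iv), C# (V), D (VI), E#dim (vii°).
Diatonic triads of G minor (harmonic minor): Gm (i), Adim (ii°), Bbaug (III+), Cm (iv), D (V), Eb (VI), F#dim (vii°).
Matching root and quality in both lists: D.
That gives 1 common triad.

1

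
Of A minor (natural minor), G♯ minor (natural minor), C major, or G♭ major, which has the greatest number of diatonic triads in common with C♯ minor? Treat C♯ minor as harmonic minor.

Triads of C♯ minor (harmonic minor): C♯m (i), D♯dim (ii°), Eaug (III+), F♯m (iv), G♯ (V), A (VI), B♯dim (vii°).
A minor (natural minor) shares 0: none.
G♯ minor (natural minor) shares 1: C♯m.
C major shares 0: none.
G♭ major shares 0: none.
The most common triads (1) are shared with G♯ minor.

G♯ minor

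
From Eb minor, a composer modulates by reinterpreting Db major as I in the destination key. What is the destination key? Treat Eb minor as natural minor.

The numeral I denotes a major triad on scale degree 1. With Db on degree 1, the tonic of the new key is Db.
Degree 1 carries a major triad in major keys, so the destination is Db major.
Check: the diatonic triads of Db major are Db (I), Ebm (ii), Fm (iii), Gb (IV), Ab (V), Bbm (vi), Cdim (vii°) — Db major is indeed I.

Db major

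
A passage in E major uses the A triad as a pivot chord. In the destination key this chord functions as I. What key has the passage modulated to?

A major

The numeral I denotes a major triad on scale degree 1. With A on degree 1, the tonic of the new key is A.
Degree 1 carries a major triad in major keys, so the destination is A major.
Check: the diatonic triads of A major are A (I), Bm (ii), C#m (iii), D (IV), E (V), F#m (vi), G#dim (vii°) — A is indeed I.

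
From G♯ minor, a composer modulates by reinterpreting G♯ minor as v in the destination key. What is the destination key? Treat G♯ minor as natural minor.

The numeral v denotes a minor triad on scale degree 5. With G♯ on degree 5, the tonic of the new key is C♯.
Degree 5 carries a minor triad in natural-minor keys, so the destination is C♯ minor.
Check: the diatonic triads of C♯ minor (natural minor) are C♯m (i), D♯dim (ii°), E (III), F♯m (iv), G♯m (v), A (VI), B (VII) — G♯ minor is indeed v.

C♯ minor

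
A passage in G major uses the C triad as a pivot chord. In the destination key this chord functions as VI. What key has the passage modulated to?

The numeral VI denotes a major triad on scale degree 6. With C on degree 6, the tonic of the new key is E.
Degree 6 carries a major triad in minor keys, so the destination is E minor.
Check: the diatonic triads of E minor (natural minor) are Em (i), F#dim (ii°), G (III), Am (iv), Bm (v), C (VI), D (VII) — C is indeed VI.

E minor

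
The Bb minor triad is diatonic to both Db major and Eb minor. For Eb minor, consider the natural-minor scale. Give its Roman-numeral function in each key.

vi in Db major; v in Eb minor

The scale of Db major is Db Eb F Gb Ab Bb C; Bb is degree 6, and the triad built there (Bb-Db-F) is minor, so it is vi.
The scale of Eb minor (natural minor) is Eb F Gb Ab Bb Cb Db; Bb is degree 5, and the triad built there (Bb-Db-F) is minor, so it is v.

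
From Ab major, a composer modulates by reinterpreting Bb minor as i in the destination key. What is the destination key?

The numeral i denotes a minor triad on scale degree 1. With Bb on degree 1, the tonic of the new key is Bb.
Degree 1 carries a minor triad in minor keys, so the destination is Bb minor.
Check: the diatonic triads of Bb minor (natural minor) are Bbm (i), Cdim (ii°), Db (III), Ebm (iv), Fm (v), Gb (VI), Ab (VII) — Bb minor is indeed i.

Bb minor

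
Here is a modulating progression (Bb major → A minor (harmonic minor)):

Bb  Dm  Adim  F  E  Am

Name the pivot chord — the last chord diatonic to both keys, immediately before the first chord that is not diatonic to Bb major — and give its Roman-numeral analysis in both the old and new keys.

F — V in Bb major, VI in A minor

Chords diatonic to Bb major: Bb, Cm, Dm, Eb, F, Gm, Adim.
Reading the progression, the first chord not in that set is E, so the modulation leaves Bb major there.
The chord immediately before E is F, which is diatonic to both keys: V in Bb major and VI in A minor.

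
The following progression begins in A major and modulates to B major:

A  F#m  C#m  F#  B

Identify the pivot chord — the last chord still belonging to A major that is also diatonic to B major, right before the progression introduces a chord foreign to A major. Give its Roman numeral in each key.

Chords diatonic to A major: A, Bm, C#m, D, E, F#m, G#dim.
Reading the progression, the first chord not in that set is F#, so the modulation leaves A major there.
The chord immediately before F# is C#m, which is diatonic to both keys: iii in A major and ii in B major.

C#m — iii in A major, ii in B major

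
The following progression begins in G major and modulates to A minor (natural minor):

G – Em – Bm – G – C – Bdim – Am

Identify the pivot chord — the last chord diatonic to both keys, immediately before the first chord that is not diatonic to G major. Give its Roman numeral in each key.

Chords diatonic to G major: G, Am, Bm, C, D, Em, F♯dim.
Reading the progression, the first chord not in that set is Bdim, so the modulation leaves G major there.
The chord immediately before Bdim is C, which is diatonic to both keys: IV in G major and III in A minor.

C — IV in G major, III in A minor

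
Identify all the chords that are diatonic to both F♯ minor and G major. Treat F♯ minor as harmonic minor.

Bm, D

Triads in F♯ minor (harmonic minor): F♯ minor (i), G♯ diminished (ii°), A augmented (III+), B minor (iv), C♯ major (V), D major (VI), E♯ diminished (vii°).
Triads in G major: G major (I), A minor (ii), B minor (iii), C major (IV), D major (V), E minor (vi), F♯ diminished (vii°).
Shared triads with their functions: B minor (iv in F♯ minor, iii in G major); D major (VI in F♯ minor, V in G major).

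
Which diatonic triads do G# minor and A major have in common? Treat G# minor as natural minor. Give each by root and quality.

Triads in G# minor (natural minor): G#m (i), A#dim (ii°), B (III), C#m (iv), D#m (v), E (VI), F# (VII).
Triads in A major: A (I), Bm (ii), C#m (iii), D (IV), E (V), F#m (vi), G#dim (vii°).
Shared triads with their functions: C#m (iv in G# minor, iii in A major); E (VI in G# minor, V in A major).

C#m, E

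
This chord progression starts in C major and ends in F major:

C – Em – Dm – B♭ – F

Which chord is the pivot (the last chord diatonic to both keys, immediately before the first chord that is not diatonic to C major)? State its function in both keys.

Chords diatonic to C major: C, Dm, Em, F, G, Am, Bdim.
Reading the progression, the first chord not in that set is B♭, so the modulation leaves C major there.
The chord immediately before B♭ is Dm, which is diatonic to both keys: ii in C major and vi in F major.

Dm — ii in C major, vi in F major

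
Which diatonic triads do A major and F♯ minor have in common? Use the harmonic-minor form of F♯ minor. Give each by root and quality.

Triads in A major: A (I), Bm (ii), C♯m (iii), D (IV), E (V), F♯m (vi), G♯dim (vii°).
Triads in F♯ minor (harmonic minor): F♯m (i), G♯dim (ii°), Aaug (III+), Bm (iv), C♯ (V), D (VI), E♯dim (vii°).
Shared triads with their functions: Bm (ii in A major, iv in F♯ minor); D (IV in A major, VI in F♯ minor); F♯m (vi in A major, i in F♯ minor); G♯dim (vii° in A major, ii° in F♯ minor).

Bm, D, F♯m, G♯dim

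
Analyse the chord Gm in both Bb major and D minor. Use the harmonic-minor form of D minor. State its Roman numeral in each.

The scale of Bb major is Bb C D Eb F G A; G is degree 6, and the triad built there (G-Bb-D) is minor, so it is vi.
The scale of D minor (harmonic minor) is D E F G A Bb C#; G is degree 4, and the triad built there (G-Bb-D) is minor, so it is iv.

vi in Bb major; iv in D minor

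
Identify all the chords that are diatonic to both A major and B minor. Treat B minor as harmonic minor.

Triads in A major: A (I), Bm (ii), C#m (iii), D (IV), E (V), F#m (vi), G#dim (vii°).
Triads in B minor (harmonic minor): Bm (i), C#dim (ii°), Daug (III+), Em (iv), F# (V), G (VI), A#dim (vii°).
Shared triads with their functions: Bm (ii in A major, i in B minor).

Bm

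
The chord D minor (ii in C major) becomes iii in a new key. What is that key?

The numeral iii denotes a minor triad on scale degree 3. With D on degree 3, the tonic of the new key is B♭.
Degree 3 carries a minor triad in major keys, so the destination is B♭ major.
Check: the diatonic triads of B♭ major are B♭ (I), Cm (ii), Dm (iii), E♭ (IV), F (V), Gm (vi), Adim (vii°) — D minor is indeed iii.

B♭ major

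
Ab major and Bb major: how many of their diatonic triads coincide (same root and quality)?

2

Diatonic triads of Ab major: Ab major (I), Bb minor (ii), C minor (iii), Db major (IV), Eb major (V), F minor (vi), G diminished (vii°).
Diatonic triads of Bb major: Bb major (I), C minor (ii), D minor (iii), Eb major (IV), F major (V), G minor (vi), A diminished (vii°).
Matching root and quality in both lists: C minor, Eb major.
That gives 2 common triads.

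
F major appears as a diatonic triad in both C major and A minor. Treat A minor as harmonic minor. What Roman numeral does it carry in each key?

IV in C major; VI in A minor

The scale of C major is C D E F G A B; F is degree 4, and the triad built there (F-A-C) is major, so it is IV.
The scale of A minor (harmonic minor) is A B C D E F G#; F is degree 6, and the triad built there (F-A-C) is major, so it is VI.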